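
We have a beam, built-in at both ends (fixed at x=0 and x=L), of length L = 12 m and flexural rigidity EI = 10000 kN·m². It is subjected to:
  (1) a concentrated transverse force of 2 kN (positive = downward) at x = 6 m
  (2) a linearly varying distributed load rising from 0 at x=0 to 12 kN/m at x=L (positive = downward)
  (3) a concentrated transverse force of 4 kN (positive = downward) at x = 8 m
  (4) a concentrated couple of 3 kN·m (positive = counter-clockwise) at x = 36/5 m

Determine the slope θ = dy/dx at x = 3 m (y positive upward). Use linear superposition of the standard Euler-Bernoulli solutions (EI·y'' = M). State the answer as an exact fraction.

Load 1 — point force P=2 kN at a=6 m (b=L-a=6):
  θ_1 = -Pb²x(2aL-(3a+b)x)/(2L³EI)  [x≤a] = -2·6²·3·(2·6·12-(3·6+6)·3)/(2·12³·10000) = -9/20000 rad
Load 2 — triangular load w₀=12 kN/m (0→w₀ over full span):
  θ_2 = -w₀(2x(L-x)(L-2x)(x+2L)+x²(L-x)²)/(120LEI) = -12·(2·3·(12-3)·(12-2·3)·(3+2·12)+3²·(12-3)²)/(120·12·10000) = -3159/400000 rad
Load 3 — point force P=4 kN at a=8 m (b=L-a=4):
  θ_3 = -Pb²x(2aL-(3a+b)x)/(2L³EI)  [x≤a] = -4·4²·3·(2·8·12-(3·8+4)·3)/(2·12³·10000) = -3/5000 rad
Load 4 — applied couple M₀=3 kN·m at a=36/5 m (b=L-a=24/5):
  θ_4 = (R_Ax²/2 - M_Ax)/EI  [x≤a] with R_A=9/25, M_A=24/25 = ((9/25)·3²/2 - (24/25)·3)/10000 = -63/500000 rad
Superposition: θ = Σ θ_i = -18147/2000000 rad ≈ -0.009073 rad

θ(3) = -18147/2000000 rad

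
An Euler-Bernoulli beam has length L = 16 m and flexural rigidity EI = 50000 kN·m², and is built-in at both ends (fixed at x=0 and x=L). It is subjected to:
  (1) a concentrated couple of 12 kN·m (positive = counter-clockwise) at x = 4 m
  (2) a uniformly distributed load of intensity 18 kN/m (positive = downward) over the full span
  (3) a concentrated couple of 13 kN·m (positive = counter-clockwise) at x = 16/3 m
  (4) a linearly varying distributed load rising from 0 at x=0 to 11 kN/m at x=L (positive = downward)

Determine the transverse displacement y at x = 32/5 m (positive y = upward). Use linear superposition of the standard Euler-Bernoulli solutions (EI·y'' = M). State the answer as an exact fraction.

y(32/5) = -3489558/48828125 m

Load 1 — applied couple M₀=12 kN·m at a=4 m (b=L-a=12):
  y_1 = (R_Ax³/6 - M_Ax²/2 - M₀(x-a)²/2)/EI  [x>a] with R_A=27/32, M_A=-9/4 = ((27/32)·(32/5)³/6 - (-9/4)·(32/5)²/2 - 12·((32/5)-4)²/2)/50000 = 378/390625 m
Load 2 — uniform load w=18 kN/m over full span:
  y_2 = -wx²(L-x)²/(24EI) = -18·(32/5)²·(16-(32/5))²/(24·50000) = -110592/1953125 m
Load 3 — applied couple M₀=13 kN·m at a=16/3 m (b=L-a=32/3):
  y_3 = (R_Ax³/6 - M_Ax²/2 - M₀(x-a)²/2)/EI  [x>a] with R_A=13/12, M_A=0 = ((13/12)·(32/5)³/6 - 0·(32/5)²/2 - 13·((32/5)-(16/3))²/2)/50000 = 312/390625 m
Load 4 — triangular load w₀=11 kN/m (0→w₀ over full span):
  y_4 = -w₀x²(L-x)²(x+2L)/(120LEI) = -11·(32/5)²·(16-(32/5))²·((32/5)+2·16)/(120·16·50000) = -811008/48828125 m
Superposition: y = Σ y_i = -3489558/48828125 m ≈ -0.071466 m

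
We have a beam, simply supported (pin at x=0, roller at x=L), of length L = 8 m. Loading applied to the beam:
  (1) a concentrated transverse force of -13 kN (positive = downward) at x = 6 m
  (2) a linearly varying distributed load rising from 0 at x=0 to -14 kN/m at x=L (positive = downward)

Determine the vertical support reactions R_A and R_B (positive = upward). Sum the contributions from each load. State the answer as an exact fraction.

R_A = -263/12 kN, R_B = -565/12 kN

Load 1 — point force P=-13 kN at a=6 m (b=L-a=2):
  R_A = Pb/L = (-13)·2/8 = -13/4 kN
  R_B = Pa/L = (-13)·6/8 = -39/4 kN
Load 2 — triangular load w₀=-14 kN/m (0→w₀ over full span):
  R_A = w₀L/6 = (-14)·8/6 = -56/3 kN
  R_B = w₀L/3 = (-14)·8/3 = -112/3 kN
Superposition: R_A = -263/12 kN, R_B = -565/12 kN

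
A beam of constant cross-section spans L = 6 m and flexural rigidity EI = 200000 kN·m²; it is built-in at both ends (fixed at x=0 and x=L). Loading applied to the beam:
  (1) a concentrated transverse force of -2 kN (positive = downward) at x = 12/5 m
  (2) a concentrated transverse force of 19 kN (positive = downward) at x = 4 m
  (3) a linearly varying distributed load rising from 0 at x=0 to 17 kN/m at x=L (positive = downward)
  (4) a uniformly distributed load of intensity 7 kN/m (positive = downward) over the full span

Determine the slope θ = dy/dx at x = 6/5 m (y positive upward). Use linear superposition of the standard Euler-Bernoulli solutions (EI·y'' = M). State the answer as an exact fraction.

Load 1 — point force P=-2 kN at a=12/5 m (b=L-a=18/5):
  θ_1 = -Pb²x(2aL-(3a+b)x)/(2L³EI)  [x≤a] = -(-2)·(18/5)²·(6/5)·(2·(12/5)·6-(3·(12/5)+(18/5))·(6/5))/(2·6³·200000) = 891/156250000 rad
Load 2 — point force P=19 kN at a=4 m (b=L-a=2):
  θ_2 = -Pb²x(2aL-(3a+b)x)/(2L³EI)  [x≤a] = -19·2²·(6/5)·(2·4·6-(3·4+2)·(6/5))/(2·6³·200000) = -247/7500000 rad
Load 3 — triangular load w₀=17 kN/m (0→w₀ over full span):
  θ_3 = -w₀(2x(L-x)(L-2x)(x+2L)+x²(L-x)²)/(120LEI) = -17·(2·(6/5)·(6-(6/5))·(6-2·(6/5))·((6/5)+2·6)+(6/5)²·(6-(6/5))²)/(120·6·200000) = -1071/15625000 rad
Load 4 — uniform load w=7 kN/m over full span:
  θ_4 = -wx(L-x)(L-2x)/(12EI) = -7·(6/5)·(6-(6/5))·(6-2·(6/5))/(12·200000) = -189/3125000 rad
Superposition: θ = Σ θ_i = -146489/937500000 rad ≈ -0.000156 rad

θ(6/5) = -146489/937500000 rad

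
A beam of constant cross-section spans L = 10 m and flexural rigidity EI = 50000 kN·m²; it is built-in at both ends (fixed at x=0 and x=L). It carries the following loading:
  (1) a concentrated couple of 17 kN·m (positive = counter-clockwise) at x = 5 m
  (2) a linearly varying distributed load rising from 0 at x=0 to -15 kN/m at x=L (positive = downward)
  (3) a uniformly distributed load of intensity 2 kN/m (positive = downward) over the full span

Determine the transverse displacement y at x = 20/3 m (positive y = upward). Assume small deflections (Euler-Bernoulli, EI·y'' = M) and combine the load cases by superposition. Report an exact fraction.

y(20/3) = 851/324000 m

Load 1 — applied couple M₀=17 kN·m at a=5 m (b=L-a=5):
  y_1 = (R_Ax³/6 - M_Ax²/2 - M₀(x-a)²/2)/EI  [x>a] with R_A=51/20, M_A=17/4 = ((51/20)·(20/3)³/6 - (17/4)·(20/3)²/2 - 17·((20/3)-5)²/2)/50000 = 17/108000 m
Load 2 — triangular load w₀=-15 kN/m (0→w₀ over full span):
  y_2 = -w₀x²(L-x)²(x+2L)/(120LEI) = -(-15)·(20/3)²·(10-(20/3))²·((20/3)+2·10)/(120·10·50000) = 4/1215 m
Load 3 — uniform load w=2 kN/m over full span:
  y_3 = -wx²(L-x)²/(24EI) = -2·(20/3)²·(10-(20/3))²/(24·50000) = -1/1215 m
Superposition: y = Σ y_i = 851/324000 m ≈ 0.002627 m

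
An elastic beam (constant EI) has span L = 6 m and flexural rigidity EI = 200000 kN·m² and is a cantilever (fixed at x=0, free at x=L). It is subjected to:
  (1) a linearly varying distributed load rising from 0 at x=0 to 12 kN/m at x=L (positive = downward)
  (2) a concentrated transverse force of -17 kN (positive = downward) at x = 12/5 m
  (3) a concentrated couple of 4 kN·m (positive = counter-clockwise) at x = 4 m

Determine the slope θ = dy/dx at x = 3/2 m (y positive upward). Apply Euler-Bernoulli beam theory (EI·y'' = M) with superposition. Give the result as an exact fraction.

θ(3/2) = -40911/64000000 rad

Load 1 — triangular load w₀=12 kN/m (0→w₀ over full span):
  θ_1 = (w₀Lx²/4-w₀L²x/3-w₀x⁴/(24L))/EI = (12·6·(3/2)²/4-12·6²·(3/2)/3-12·(3/2)⁴/(24·6))/200000 = -11259/12800000 rad
Load 2 — point force P=-17 kN at a=12/5 m (b=L-a=18/5):
  θ_2 = -Px(2a-x)/(2EI)  [x≤a] = -(-17)·(3/2)·(2·(12/5)-(3/2))/(2·200000) = 1683/8000000 rad
Load 3 — applied couple M₀=4 kN·m at a=4 m (b=L-a=2):
  θ_3 = M₀x/EI  [x≤a] = 4·(3/2)/200000 = 3/100000 rad
Superposition: θ = Σ θ_i = -40911/64000000 rad ≈ -0.000639 rad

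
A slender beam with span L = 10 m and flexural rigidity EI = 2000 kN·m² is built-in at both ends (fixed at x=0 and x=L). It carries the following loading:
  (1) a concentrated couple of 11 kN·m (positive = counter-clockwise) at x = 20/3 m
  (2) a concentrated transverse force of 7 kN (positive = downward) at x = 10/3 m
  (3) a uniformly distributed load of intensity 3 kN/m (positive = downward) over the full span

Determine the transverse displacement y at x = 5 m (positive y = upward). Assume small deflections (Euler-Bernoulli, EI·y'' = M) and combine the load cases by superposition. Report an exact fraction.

y(5) = -3121/51840 m

Load 1 — applied couple M₀=11 kN·m at a=20/3 m (b=L-a=10/3):
  y_1 = (R_Ax³/6 - M_Ax²/2)/EI  [x≤a] with R_A=22/15, M_A=11/3 = ((22/15)·5³/6 - (11/3)·5²/2)/2000 = -11/1440 m
Load 2 — point force P=7 kN at a=10/3 m (b=L-a=20/3):
  y_2 = -Pa²(L-x)²(3bL-(3b+a)(L-x))/(6L³EI)  [x>a] = -7·(10/3)²·(10-5)²·(3·(20/3)·10-(3·(20/3)+(10/3))·(10-5))/(6·10³·2000) = -35/2592 m
Load 3 — uniform load w=3 kN/m over full span:
  y_3 = -wx²(L-x)²/(24EI) = -3·5²·(10-5)²/(24·2000) = -5/128 m
Superposition: y = Σ y_i = -3121/51840 m ≈ -0.060204 m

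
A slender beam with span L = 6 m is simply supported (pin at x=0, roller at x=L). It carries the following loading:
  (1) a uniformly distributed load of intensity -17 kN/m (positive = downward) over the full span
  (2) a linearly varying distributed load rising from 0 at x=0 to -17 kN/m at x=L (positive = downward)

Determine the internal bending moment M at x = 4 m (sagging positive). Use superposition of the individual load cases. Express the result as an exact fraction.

M(4) = -952/9 kN·m

Load 1 — uniform load w=-17 kN/m over full span:
  M_1 = wx(L-x)/2 = (-17)·4·(6-4)/2 = -68 kN·m
Load 2 — triangular load w₀=-17 kN/m (0→w₀ over full span):
  M_2 = w₀Lx/6 - w₀x³/(6L) = (-17)·6·4/6 - (-17)·4³/(6·6) = -340/9 kN·m
Superposition: M = Σ M_i = -952/9 kN·m ≈ -105.777778 kN·m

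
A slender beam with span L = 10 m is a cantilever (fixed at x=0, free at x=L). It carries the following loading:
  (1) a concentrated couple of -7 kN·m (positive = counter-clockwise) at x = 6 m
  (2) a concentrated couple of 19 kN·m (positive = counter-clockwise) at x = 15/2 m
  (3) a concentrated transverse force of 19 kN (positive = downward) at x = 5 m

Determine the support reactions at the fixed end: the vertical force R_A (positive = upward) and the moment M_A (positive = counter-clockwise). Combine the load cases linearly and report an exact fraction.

Load 1 — applied couple M₀=-7 kN·m at a=6 m (b=L-a=4):
  R_A = 0 kN
  M_A = -M₀ = -(-7) = 7 kN·m
Load 2 — applied couple M₀=19 kN·m at a=15/2 m (b=L-a=5/2):
  R_A = 0 kN
  M_A = -M₀ = -19 kN·m
Load 3 — point force P=19 kN at a=5 m (b=L-a=5):
  R_A = P = 19 kN
  M_A = Pa = 19·5 = 95 kN·m
Superposition: R_A = 19 kN, M_A = 83 kN·m

R_A = 19 kN, M_A = 83 kN·m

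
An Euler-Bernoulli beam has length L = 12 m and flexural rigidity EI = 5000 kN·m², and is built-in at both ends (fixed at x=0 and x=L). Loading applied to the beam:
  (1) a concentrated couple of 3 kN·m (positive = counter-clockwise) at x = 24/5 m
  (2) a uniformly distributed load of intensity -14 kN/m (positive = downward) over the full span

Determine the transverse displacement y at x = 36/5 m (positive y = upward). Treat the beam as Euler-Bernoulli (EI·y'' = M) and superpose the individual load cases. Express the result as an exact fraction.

y(36/5) = 273888/1953125 m

Load 1 — applied couple M₀=3 kN·m at a=24/5 m (b=L-a=36/5):
  y_1 = (R_Ax³/6 - M_Ax²/2 - M₀(x-a)²/2)/EI  [x>a] with R_A=9/25, M_A=9/25 = ((9/25)·(36/5)³/6 - (9/25)·(36/5)²/2 - 3·((36/5)-(24/5))²/2)/5000 = 1728/1953125 m
Load 2 — uniform load w=-14 kN/m over full span:
  y_2 = -wx²(L-x)²/(24EI) = -(-14)·(36/5)²·(12-(36/5))²/(24·5000) = 54432/390625 m
Superposition: y = Σ y_i = 273888/1953125 m ≈ 0.140231 m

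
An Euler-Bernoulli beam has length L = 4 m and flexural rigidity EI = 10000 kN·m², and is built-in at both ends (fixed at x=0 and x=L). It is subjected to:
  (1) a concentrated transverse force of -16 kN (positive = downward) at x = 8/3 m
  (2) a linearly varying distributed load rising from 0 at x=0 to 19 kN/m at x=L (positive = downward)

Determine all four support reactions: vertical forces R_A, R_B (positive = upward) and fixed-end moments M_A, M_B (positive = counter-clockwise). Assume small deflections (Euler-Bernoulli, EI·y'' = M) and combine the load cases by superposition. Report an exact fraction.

R_A = 979/135 kN, M_A = 728/135 kN·m, R_B = 1991/135 kN, M_B = -772/135 kN·m

Load 1 — point force P=-16 kN at a=8/3 m (b=L-a=4/3):
  R_A = Pb²(3a+b)/L³ = (-16)·(4/3)²·(3·(8/3)+(4/3))/4³ = -112/27 kN
  M_A = Pab²/L² = (-16)·(8/3)·(4/3)²/4² = -128/27 kN·m
  R_B = Pa²(a+3b)/L³ = (-16)·(8/3)²·((8/3)+3·(4/3))/4³ = -320/27 kN
  M_B = -Pa²b/L² = -(-16)·(8/3)²·(4/3)/4² = 256/27 kN·m
Load 2 — triangular load w₀=19 kN/m (0→w₀ over full span):
  R_A = 3w₀L/20 = 3·19·4/20 = 57/5 kN
  M_A = w₀L²/30 = 19·4²/30 = 152/15 kN·m
  R_B = 7w₀L/20 = 7·19·4/20 = 133/5 kN
  M_B = -w₀L²/20 = -19·4²/20 = -76/5 kN·m
Superposition: R_A = 979/135 kN, M_A = 728/135 kN·m, R_B = 1991/135 kN, M_B = -772/135 kN·m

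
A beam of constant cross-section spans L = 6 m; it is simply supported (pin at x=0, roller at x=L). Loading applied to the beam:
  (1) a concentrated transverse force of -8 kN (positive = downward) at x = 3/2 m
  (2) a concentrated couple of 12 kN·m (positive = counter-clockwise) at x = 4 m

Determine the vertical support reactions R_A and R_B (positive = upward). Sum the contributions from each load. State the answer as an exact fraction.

R_A = -4 kN, R_B = -4 kN

Load 1 — point force P=-8 kN at a=3/2 m (b=L-a=9/2):
  R_A = Pb/L = (-8)·(9/2)/6 = -6 kN
  R_B = Pa/L = (-8)·(3/2)/6 = -2 kN
Load 2 — applied couple M₀=12 kN·m at a=4 m (b=L-a=2):
  R_A = M₀/L = 12/6 = 2 kN
  R_B = -M₀/L = -12/6 = -2 kN
Superposition: R_A = -4 kN, R_B = -4 kN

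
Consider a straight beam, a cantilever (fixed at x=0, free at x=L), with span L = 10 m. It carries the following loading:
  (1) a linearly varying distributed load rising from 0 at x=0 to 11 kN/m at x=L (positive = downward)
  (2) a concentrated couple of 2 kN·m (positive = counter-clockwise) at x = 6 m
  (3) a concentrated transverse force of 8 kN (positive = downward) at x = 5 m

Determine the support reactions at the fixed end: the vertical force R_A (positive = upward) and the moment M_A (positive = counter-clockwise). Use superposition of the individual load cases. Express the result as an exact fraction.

Load 1 — triangular load w₀=11 kN/m (0→w₀ over full span):
  R_A = w₀L/2 = 11·10/2 = 55 kN
  M_A = w₀L²/3 = 11·10²/3 = 1100/3 kN·m
Load 2 — applied couple M₀=2 kN·m at a=6 m (b=L-a=4):
  R_A = 0 kN
  M_A = -M₀ = -2 kN·m
Load 3 — point force P=8 kN at a=5 m (b=L-a=5):
  R_A = P = 8 kN
  M_A = Pa = 8·5 = 40 kN·m
Superposition: R_A = 63 kN, M_A = 1214/3 kN·m

R_A = 63 kN, M_A = 1214/3 kN·m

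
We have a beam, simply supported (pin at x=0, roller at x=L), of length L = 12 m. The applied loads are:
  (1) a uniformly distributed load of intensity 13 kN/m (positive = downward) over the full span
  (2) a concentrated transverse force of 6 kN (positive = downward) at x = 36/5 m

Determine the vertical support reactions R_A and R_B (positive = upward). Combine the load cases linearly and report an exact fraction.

Load 1 — uniform load w=13 kN/m over full span:
  R_A = wL/2 = 13·12/2 = 78 kN
  R_B = wL/2 = 13·12/2 = 78 kN
Load 2 — point force P=6 kN at a=36/5 m (b=L-a=24/5):
  R_A = Pb/L = 6·(24/5)/12 = 12/5 kN
  R_B = Pa/L = 6·(36/5)/12 = 18/5 kN
Superposition: R_A = 402/5 kN, R_B = 408/5 kN

R_A = 402/5 kN, R_B = 408/5 kN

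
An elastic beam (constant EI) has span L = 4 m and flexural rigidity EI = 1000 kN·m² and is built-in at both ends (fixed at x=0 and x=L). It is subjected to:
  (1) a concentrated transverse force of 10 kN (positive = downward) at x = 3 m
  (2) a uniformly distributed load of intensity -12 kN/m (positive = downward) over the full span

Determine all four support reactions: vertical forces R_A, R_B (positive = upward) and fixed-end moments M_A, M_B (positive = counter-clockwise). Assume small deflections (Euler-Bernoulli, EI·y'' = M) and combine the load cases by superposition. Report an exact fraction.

Load 1 — point force P=10 kN at a=3 m (b=L-a=1):
  R_A = Pb²(3a+b)/L³ = 10·1²·(3·3+1)/4³ = 25/16 kN
  M_A = Pab²/L² = 10·3·1²/4² = 15/8 kN·m
  R_B = Pa²(a+3b)/L³ = 10·3²·(3+3·1)/4³ = 135/16 kN
  M_B = -Pa²b/L² = -10·3²·1/4² = -45/8 kN·m
Load 2 — uniform load w=-12 kN/m over full span:
  R_A = wL/2 = (-12)·4/2 = -24 kN
  M_A = wL²/12 = (-12)·4²/12 = -16 kN·m
  R_B = wL/2 = (-12)·4/2 = -24 kN
  M_B = -wL²/12 = -(-12)·4²/12 = 16 kN·m
Superposition: R_A = -359/16 kN, M_A = -113/8 kN·m, R_B = -249/16 kN, M_B = 83/8 kN·m

R_A = -359/16 kN, M_A = -113/8 kN·m, R_B = -249/16 kN, M_B = 83/8 kN·m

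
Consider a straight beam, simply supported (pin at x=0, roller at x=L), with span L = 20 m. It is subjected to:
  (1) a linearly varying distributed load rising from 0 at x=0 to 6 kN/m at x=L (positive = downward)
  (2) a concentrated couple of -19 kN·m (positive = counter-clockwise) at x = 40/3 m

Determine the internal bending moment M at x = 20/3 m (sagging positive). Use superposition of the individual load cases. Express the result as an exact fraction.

M(20/3) = 3029/27 kN·m

Load 1 — triangular load w₀=6 kN/m (0→w₀ over full span):
  M_1 = w₀Lx/6 - w₀x³/(6L) = 6·20·(20/3)/6 - 6·(20/3)³/(6·20) = 3200/27 kN·m
Load 2 — applied couple M₀=-19 kN·m at a=40/3 m (b=L-a=20/3):
  M_2 = M₀x/L  [x≤a] = (-19)·(20/3)/20 = -19/3 kN·m
Superposition: M = Σ M_i = 3029/27 kN·m ≈ 112.185185 kN·m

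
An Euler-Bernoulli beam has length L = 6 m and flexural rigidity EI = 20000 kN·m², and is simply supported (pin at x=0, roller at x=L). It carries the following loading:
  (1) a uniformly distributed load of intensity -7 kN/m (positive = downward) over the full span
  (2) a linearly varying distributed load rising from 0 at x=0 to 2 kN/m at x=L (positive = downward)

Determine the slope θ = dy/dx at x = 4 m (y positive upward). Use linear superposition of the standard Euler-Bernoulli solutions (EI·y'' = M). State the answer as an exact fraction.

Load 1 — uniform load w=-7 kN/m over full span:
  θ_1 = -w(L³-6Lx²+4x³)/(24EI) = -(-7)·(6³-6·6·4²+4·4³)/(24·20000) = -91/60000 rad
Load 2 — triangular load w₀=2 kN/m (0→w₀ over full span):
  θ_2 = -w₀(7L⁴-30L²x²+15x⁴)/(360LEI) = -2·(7·6⁴-30·6²·4²+15·4⁴)/(360·6·20000) = 91/450000 rad
Superposition: θ = Σ θ_i = -1183/900000 rad ≈ -0.001314 rad

θ(4) = -1183/900000 rad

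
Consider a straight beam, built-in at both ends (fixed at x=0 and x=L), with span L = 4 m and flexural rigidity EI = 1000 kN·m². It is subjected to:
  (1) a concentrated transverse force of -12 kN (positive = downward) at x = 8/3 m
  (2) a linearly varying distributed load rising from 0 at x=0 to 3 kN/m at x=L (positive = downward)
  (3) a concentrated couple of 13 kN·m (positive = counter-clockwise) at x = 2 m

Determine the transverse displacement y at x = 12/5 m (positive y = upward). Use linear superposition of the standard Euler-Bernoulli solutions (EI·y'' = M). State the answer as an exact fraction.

y(12/5) = 5753/1953125 m

Load 1 — point force P=-12 kN at a=8/3 m (b=L-a=4/3):
  y_1 = -Pb²x²(3aL-(3a+b)x)/(6L³EI)  [x≤a] = -(-12)·(4/3)²·(12/5)²·(3·(8/3)·4-(3·(8/3)+(4/3))·(12/5))/(6·4³·1000) = 48/15625 m
Load 2 — triangular load w₀=3 kN/m (0→w₀ over full span):
  y_2 = -w₀x²(L-x)²(x+2L)/(120LEI) = -3·(12/5)²·(4-(12/5))²·((12/5)+2·4)/(120·4·1000) = -1872/1953125 m
Load 3 — applied couple M₀=13 kN·m at a=2 m (b=L-a=2):
  y_3 = (R_Ax³/6 - M_Ax²/2 - M₀(x-a)²/2)/EI  [x>a] with R_A=39/8, M_A=13/4 = ((39/8)·(12/5)³/6 - (13/4)·(12/5)²/2 - 13·((12/5)-2)²/2)/1000 = 13/15625 m
Superposition: y = Σ y_i = 5753/1953125 m ≈ 0.002946 m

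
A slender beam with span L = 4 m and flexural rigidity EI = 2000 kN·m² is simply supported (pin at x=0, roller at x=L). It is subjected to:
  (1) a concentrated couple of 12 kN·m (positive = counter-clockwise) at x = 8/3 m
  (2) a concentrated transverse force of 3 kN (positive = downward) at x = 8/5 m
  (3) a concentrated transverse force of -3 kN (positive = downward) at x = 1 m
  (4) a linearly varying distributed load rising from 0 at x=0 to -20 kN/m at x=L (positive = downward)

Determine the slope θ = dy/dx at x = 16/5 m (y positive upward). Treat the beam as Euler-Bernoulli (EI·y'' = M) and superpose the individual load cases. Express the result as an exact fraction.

θ(16/5) = -155131/18000000 rad

Load 1 — applied couple M₀=12 kN·m at a=8/3 m (b=L-a=4/3):
  θ_1 = (M₀x²/(2L)-M₀(x-a)+C₁)/EI  [x>a] with C₁=M₀(3b²-L²)/(6L)=-16/3 = (12·(16/5)²/(2·4)-12·((16/5)-(8/3))+(-16/3))/2000 = 17/9375 rad
Load 2 — point force P=3 kN at a=8/5 m (b=L-a=12/5):
  θ_2 = -Pa(2L²-6Lx+3x²+a²)/(6LEI)  [x>a] = -3·(8/5)·(2·4²-6·4·(16/5)+3·(16/5)²+(8/5)²)/(6·4·2000) = 18/15625 rad
Load 3 — point force P=-3 kN at a=1 m (b=L-a=3):
  θ_3 = -Pa(2L²-6Lx+3x²+a²)/(6LEI)  [x>a] = -(-3)·1·(2·4²-6·4·(16/5)+3·(16/5)²+1²)/(6·4·2000) = -327/400000 rad
Load 4 — triangular load w₀=-20 kN/m (0→w₀ over full span):
  θ_4 = -w₀(7L⁴-30L²x²+15x⁴)/(360LEI) = -(-20)·(7·4⁴-30·4²·(16/5)²+15·(16/5)⁴)/(360·4·2000) = -1514/140625 rad
Superposition: θ = Σ θ_i = -155131/18000000 rad ≈ -0.008618 rad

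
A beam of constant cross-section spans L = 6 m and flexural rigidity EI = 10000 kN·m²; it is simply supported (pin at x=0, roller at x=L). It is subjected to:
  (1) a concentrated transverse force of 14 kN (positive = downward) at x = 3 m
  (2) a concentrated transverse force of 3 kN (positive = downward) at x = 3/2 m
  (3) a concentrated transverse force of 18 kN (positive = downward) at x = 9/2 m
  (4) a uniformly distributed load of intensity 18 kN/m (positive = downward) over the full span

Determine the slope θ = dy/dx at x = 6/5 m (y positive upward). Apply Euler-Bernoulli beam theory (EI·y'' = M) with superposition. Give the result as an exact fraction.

θ(6/5) = -724491/40000000 rad

Load 1 — point force P=14 kN at a=3 m (b=L-a=3):
  θ_1 = -Pb(L²-b²-3x²)/(6LEI)  [x≤a] = -14·3·(6²-3²-3·(6/5)²)/(6·6·10000) = -1323/500000 rad
Load 2 — point force P=3 kN at a=3/2 m (b=L-a=9/2):
  θ_2 = -Pb(L²-b²-3x²)/(6LEI)  [x≤a] = -3·(9/2)·(6²-(9/2)²-3·(6/5)²)/(6·6·10000) = -3429/8000000 rad
Load 3 — point force P=18 kN at a=9/2 m (b=L-a=3/2):
  θ_3 = -Pb(L²-b²-3x²)/(6LEI)  [x≤a] = -18·(3/2)·(6²-(3/2)²-3·(6/5)²)/(6·6·10000) = -8829/4000000 rad
Load 4 — uniform load w=18 kN/m over full span:
  θ_4 = -w(L³-6Lx²+4x³)/(24EI) = -18·(6³-6·6·(6/5)²+4·(6/5)³)/(24·10000) = -8019/625000 rad
Superposition: θ = Σ θ_i = -724491/40000000 rad ≈ -0.018112 rad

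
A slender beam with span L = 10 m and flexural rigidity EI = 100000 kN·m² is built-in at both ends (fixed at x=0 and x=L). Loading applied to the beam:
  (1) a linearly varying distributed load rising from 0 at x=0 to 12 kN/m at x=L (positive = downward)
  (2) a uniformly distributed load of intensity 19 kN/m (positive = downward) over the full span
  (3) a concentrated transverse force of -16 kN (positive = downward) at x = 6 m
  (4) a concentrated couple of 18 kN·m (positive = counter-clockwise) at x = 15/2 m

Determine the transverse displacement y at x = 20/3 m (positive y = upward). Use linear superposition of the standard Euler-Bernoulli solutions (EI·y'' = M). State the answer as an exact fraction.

y(20/3) = -117523/24300000 m

Load 1 — triangular load w₀=12 kN/m (0→w₀ over full span):
  y_1 = -w₀x²(L-x)²(x+2L)/(120LEI) = -12·(20/3)²·(10-(20/3))²·((20/3)+2·10)/(120·10·100000) = -8/6075 m
Load 2 — uniform load w=19 kN/m over full span:
  y_2 = -wx²(L-x)²/(24EI) = -19·(20/3)²·(10-(20/3))²/(24·100000) = -19/4860 m
Load 3 — point force P=-16 kN at a=6 m (b=L-a=4):
  y_3 = -Pa²(L-x)²(3bL-(3b+a)(L-x))/(6L³EI)  [x>a] = -(-16)·6²·(10-(20/3))²·(3·4·10-(3·4+6)·(10-(20/3)))/(6·10³·100000) = 2/3125 m
Load 4 — applied couple M₀=18 kN·m at a=15/2 m (b=L-a=5/2):
  y_4 = (R_Ax³/6 - M_Ax²/2)/EI  [x≤a] with R_A=81/40, M_A=45/8 = ((81/40)·(20/3)³/6 - (45/8)·(20/3)²/2)/100000 = -1/4000 m
Superposition: y = Σ y_i = -117523/24300000 m ≈ -0.004836 m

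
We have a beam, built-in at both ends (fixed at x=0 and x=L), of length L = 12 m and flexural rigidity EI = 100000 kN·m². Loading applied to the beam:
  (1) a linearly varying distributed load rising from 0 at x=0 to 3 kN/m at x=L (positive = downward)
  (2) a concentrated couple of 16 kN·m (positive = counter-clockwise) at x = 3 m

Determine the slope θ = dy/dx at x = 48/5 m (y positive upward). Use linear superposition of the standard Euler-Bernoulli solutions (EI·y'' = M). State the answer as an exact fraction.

θ(48/5) = 282/1953125 rad

Load 1 — triangular load w₀=3 kN/m (0→w₀ over full span):
  θ_1 = -w₀(2x(L-x)(L-2x)(x+2L)+x²(L-x)²)/(120LEI) = -3·(2·(48/5)·(12-(48/5))·(12-2·(48/5))·((48/5)+2·12)+(48/5)²·(12-(48/5))²)/(120·12·100000) = 432/1953125 rad
Load 2 — applied couple M₀=16 kN·m at a=3 m (b=L-a=9):
  θ_2 = (R_Ax²/2 - M_Ax - M₀(x-a))/EI  [x>a] with R_A=3/2, M_A=-3 = ((3/2)·(48/5)²/2 - (-3)·(48/5) - 16·((48/5)-3))/100000 = -6/78125 rad
Superposition: θ = Σ θ_i = 282/1953125 rad ≈ 0.000144 rad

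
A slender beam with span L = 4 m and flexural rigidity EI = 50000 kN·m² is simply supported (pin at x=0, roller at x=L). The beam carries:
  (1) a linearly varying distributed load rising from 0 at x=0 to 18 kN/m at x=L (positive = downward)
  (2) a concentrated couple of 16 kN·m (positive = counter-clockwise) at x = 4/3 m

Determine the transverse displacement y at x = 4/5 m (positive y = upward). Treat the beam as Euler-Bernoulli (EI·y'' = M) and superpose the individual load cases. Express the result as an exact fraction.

y(4/5) = -120608/439453125 m

Load 1 — triangular load w₀=18 kN/m (0→w₀ over full span):
  y_1 = -w₀x(7L⁴-10L²x²+3x⁴)/(360LEI) = -18·(4/5)·(7·4⁴-10·4²·(4/5)²+3·(4/5)⁴)/(360·4·50000) = -16512/48828125 m
Load 2 — applied couple M₀=16 kN·m at a=4/3 m (b=L-a=8/3):
  y_2 = (M₀x³/(6L)+C₁x)/EI  [x≤a] with C₁=M₀(3b²-L²)/(6L)=32/9 = (16·(4/5)³/(6·4)+(32/9)·(4/5))/50000 = 224/3515625 m
Superposition: y = Σ y_i = -120608/439453125 m ≈ -0.000274 m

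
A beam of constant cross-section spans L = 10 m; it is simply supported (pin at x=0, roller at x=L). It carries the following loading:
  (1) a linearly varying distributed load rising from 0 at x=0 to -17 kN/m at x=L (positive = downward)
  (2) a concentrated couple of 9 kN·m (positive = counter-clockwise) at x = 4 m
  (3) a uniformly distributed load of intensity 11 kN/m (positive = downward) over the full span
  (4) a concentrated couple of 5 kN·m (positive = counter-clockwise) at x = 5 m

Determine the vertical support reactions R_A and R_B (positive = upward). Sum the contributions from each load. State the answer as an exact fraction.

Load 1 — triangular load w₀=-17 kN/m (0→w₀ over full span):
  R_A = w₀L/6 = (-17)·10/6 = -85/3 kN
  R_B = w₀L/3 = (-17)·10/3 = -170/3 kN
Load 2 — applied couple M₀=9 kN·m at a=4 m (b=L-a=6):
  R_A = M₀/L = 9/10 kN
  R_B = -M₀/L = -9/10 kN
Load 3 — uniform load w=11 kN/m over full span:
  R_A = wL/2 = 11·10/2 = 55 kN
  R_B = wL/2 = 11·10/2 = 55 kN
Load 4 — applied couple M₀=5 kN·m at a=5 m (b=L-a=5):
  R_A = M₀/L = 5/10 = 1/2 kN
  R_B = -M₀/L = -5/10 = -1/2 kN
Superposition: R_A = 421/15 kN, R_B = -46/15 kN

R_A = 421/15 kN, R_B = -46/15 kN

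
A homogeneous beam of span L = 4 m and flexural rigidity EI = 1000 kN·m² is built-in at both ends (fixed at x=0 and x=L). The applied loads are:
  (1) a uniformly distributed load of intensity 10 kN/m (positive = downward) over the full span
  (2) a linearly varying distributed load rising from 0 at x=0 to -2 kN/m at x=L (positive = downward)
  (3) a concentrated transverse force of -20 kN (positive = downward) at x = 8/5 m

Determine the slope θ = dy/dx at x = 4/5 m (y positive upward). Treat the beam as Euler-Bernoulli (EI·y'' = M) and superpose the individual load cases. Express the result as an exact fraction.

Load 1 — uniform load w=10 kN/m over full span:
  θ_1 = -wx(L-x)(L-2x)/(12EI) = -10·(4/5)·(4-(4/5))·(4-2·(4/5))/(12·1000) = -16/3125 rad
Load 2 — triangular load w₀=-2 kN/m (0→w₀ over full span):
  θ_2 = -w₀(2x(L-x)(L-2x)(x+2L)+x²(L-x)²)/(120LEI) = -(-2)·(2·(4/5)·(4-(4/5))·(4-2·(4/5))·((4/5)+2·4)+(4/5)²·(4-(4/5))²)/(120·4·1000) = 112/234375 rad
Load 3 — point force P=-20 kN at a=8/5 m (b=L-a=12/5):
  θ_3 = -Pb²x(2aL-(3a+b)x)/(2L³EI)  [x≤a] = -(-20)·(12/5)²·(4/5)·(2·(8/5)·4-(3·(8/5)+(12/5))·(4/5))/(2·4³·1000) = 396/78125 rad
Superposition: θ = Σ θ_i = 4/9375 rad ≈ 0.000427 rad

θ(4/5) = 4/9375 rad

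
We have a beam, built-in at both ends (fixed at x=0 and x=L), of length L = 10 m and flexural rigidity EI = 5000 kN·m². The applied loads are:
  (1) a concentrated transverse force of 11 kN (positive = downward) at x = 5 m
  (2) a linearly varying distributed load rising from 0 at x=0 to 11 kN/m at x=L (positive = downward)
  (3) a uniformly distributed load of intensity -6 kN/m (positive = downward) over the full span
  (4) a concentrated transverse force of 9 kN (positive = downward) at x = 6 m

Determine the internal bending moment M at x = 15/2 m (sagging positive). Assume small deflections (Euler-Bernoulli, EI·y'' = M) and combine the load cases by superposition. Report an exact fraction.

M(15/2) = 12263/2400 kN·m

Load 1 — point force P=11 kN at a=5 m (b=L-a=5):
  M_1 = Pa²(a+3b)(L-x)/L³ - Pa²b/L²  [x>a] = 11·5²·(5+3·5)·(10-(15/2))/10³ - 11·5²·5/10² = 0 kN·m
Load 2 — triangular load w₀=11 kN/m (0→w₀ over full span):
  M_2 = 3w₀Lx/20 - w₀L²/30 - w₀x³/(6L) = 3·11·10·(15/2)/20 - 11·10²/30 - 11·(15/2)³/(6·10) = 935/96 kN·m
Load 3 — uniform load w=-6 kN/m over full span:
  M_3 = wLx/2 - wL²/12 - wx²/2 = (-6)·10·(15/2)/2 - (-6)·10²/12 - (-6)·(15/2)²/2 = -25/4 kN·m
Load 4 — point force P=9 kN at a=6 m (b=L-a=4):
  M_4 = Pa²(a+3b)(L-x)/L³ - Pa²b/L²  [x>a] = 9·6²·(6+3·4)·(10-(15/2))/10³ - 9·6²·4/10² = 81/50 kN·m
Superposition: M = Σ M_i = 12263/2400 kN·m ≈ 5.109583 kN·m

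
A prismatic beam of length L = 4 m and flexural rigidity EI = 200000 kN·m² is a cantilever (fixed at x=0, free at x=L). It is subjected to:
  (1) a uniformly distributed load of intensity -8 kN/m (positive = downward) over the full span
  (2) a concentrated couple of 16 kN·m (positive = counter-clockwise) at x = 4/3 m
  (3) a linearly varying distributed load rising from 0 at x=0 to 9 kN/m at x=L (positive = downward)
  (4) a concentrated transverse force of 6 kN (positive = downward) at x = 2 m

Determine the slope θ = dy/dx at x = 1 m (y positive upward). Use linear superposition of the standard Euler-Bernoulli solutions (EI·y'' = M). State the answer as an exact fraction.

Load 1 — uniform load w=-8 kN/m over full span:
  θ_1 = -wx(x²-3Lx+3L²)/(6EI) = -(-8)·1·(1²-3·4·1+3·4²)/(6·200000) = 37/150000 rad
Load 2 — applied couple M₀=16 kN·m at a=4/3 m (b=L-a=8/3):
  θ_2 = M₀x/EI  [x≤a] = 16·1/200000 = 1/12500 rad
Load 3 — triangular load w₀=9 kN/m (0→w₀ over full span):
  θ_3 = (w₀Lx²/4-w₀L²x/3-w₀x⁴/(24L))/EI = (9·4·1²/4-9·4²·1/3-9·1⁴/(24·4))/200000 = -1251/6400000 rad
Load 4 — point force P=6 kN at a=2 m (b=L-a=2):
  θ_4 = -Px(2a-x)/(2EI)  [x≤a] = -6·1·(2·2-1)/(2·200000) = -9/200000 rad
Superposition: θ = Σ θ_i = 331/3840000 rad ≈ 0.000086 rad

θ(1) = 331/3840000 rad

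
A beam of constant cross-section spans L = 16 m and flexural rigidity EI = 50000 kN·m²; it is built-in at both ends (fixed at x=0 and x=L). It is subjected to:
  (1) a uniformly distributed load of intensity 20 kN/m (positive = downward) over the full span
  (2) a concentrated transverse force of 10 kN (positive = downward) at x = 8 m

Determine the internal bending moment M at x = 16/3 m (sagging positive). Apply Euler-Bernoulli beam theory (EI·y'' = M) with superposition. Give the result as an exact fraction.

Load 1 — uniform load w=20 kN/m over full span:
  M_1 = wLx/2 - wL²/12 - wx²/2 = 20·16·(16/3)/2 - 20·16²/12 - 20·(16/3)²/2 = 1280/9 kN·m
Load 2 — point force P=10 kN at a=8 m (b=L-a=8):
  M_2 = Pb²(3a+b)x/L³ - Pab²/L²  [x≤a] = 10·8²·(3·8+8)·(16/3)/16³ - 10·8·8²/16² = 20/3 kN·m
Superposition: M = Σ M_i = 1340/9 kN·m ≈ 148.888889 kN·m

M(16/3) = 1340/9 kN·m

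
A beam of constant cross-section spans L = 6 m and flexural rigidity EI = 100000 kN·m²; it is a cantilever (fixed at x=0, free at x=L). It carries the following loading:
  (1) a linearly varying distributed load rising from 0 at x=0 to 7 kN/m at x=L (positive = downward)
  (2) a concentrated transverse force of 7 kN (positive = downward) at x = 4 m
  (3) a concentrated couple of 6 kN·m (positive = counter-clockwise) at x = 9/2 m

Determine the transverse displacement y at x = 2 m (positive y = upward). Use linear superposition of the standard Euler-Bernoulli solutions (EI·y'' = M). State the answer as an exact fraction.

Load 1 — triangular load w₀=7 kN/m (0→w₀ over full span):
  y_1 = (w₀Lx³/12-w₀L²x²/6-w₀x⁵/(120L))/EI = (7·6·2³/12-7·6²·2²/6-7·2⁵/(120·6))/100000 = -3157/2250000 m
Load 2 — point force P=7 kN at a=4 m (b=L-a=2):
  y_2 = -Px²(3a-x)/(6EI)  [x≤a] = -7·2²·(3·4-2)/(6·100000) = -7/15000 m
Load 3 — applied couple M₀=6 kN·m at a=9/2 m (b=L-a=3/2):
  y_3 = M₀x²/(2EI)  [x≤a] = 6·2²/(2·100000) = 3/25000 m
Superposition: y = Σ y_i = -3937/2250000 m ≈ -0.001750 m

y(2) = -3937/2250000 m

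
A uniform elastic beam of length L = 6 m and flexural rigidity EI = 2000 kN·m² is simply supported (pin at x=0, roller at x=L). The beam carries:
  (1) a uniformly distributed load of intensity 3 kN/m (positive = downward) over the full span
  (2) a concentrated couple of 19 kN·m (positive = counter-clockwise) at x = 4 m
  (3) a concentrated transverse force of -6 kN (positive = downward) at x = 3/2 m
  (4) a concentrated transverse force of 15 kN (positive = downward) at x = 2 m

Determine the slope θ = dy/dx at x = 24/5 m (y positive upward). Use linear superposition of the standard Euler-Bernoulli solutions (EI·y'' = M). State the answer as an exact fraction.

θ(24/5) = 91413/4000000 rad

Load 1 — uniform load w=3 kN/m over full span:
  θ_1 = -w(L³-6Lx²+4x³)/(24EI) = -3·(6³-6·6·(24/5)²+4·(24/5)³)/(24·2000) = 2673/250000 rad
Load 2 — applied couple M₀=19 kN·m at a=4 m (b=L-a=2):
  θ_2 = (M₀x²/(2L)-M₀(x-a)+C₁)/EI  [x>a] with C₁=M₀(3b²-L²)/(6L)=-38/3 = (19·(24/5)²/(2·6)-19·((24/5)-4)+(-38/3))/2000 = 323/75000 rad
Load 3 — point force P=-6 kN at a=3/2 m (b=L-a=9/2):
  θ_3 = -Pa(2L²-6Lx+3x²+a²)/(6LEI)  [x>a] = -(-6)·(3/2)·(2·6²-6·6·(24/5)+3·(24/5)²+(3/2)²)/(6·6·2000) = -2943/800000 rad
Load 4 — point force P=15 kN at a=2 m (b=L-a=4):
  θ_4 = -Pa(2L²-6Lx+3x²+a²)/(6LEI)  [x>a] = -15·2·(2·6²-6·6·(24/5)+3·(24/5)²+2²)/(6·6·2000) = 173/15000 rad
Superposition: θ = Σ θ_i = 91413/4000000 rad ≈ 0.022853 rad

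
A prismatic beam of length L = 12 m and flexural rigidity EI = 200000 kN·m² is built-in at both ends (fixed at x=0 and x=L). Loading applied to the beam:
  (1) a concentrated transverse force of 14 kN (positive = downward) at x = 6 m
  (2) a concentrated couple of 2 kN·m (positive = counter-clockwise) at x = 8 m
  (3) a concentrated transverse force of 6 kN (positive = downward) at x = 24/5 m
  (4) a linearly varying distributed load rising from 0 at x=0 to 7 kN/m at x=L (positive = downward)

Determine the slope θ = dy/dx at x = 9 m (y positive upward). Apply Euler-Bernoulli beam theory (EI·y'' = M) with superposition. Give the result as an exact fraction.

θ(9) = 368653/800000000 rad

Load 1 — point force P=14 kN at a=6 m (b=L-a=6):
  θ_1 = Pa²(L-x)(2bL-(3b+a)(L-x))/(2L³EI)  [x>a] = 14·6²·(12-9)·(2·6·12-(3·6+6)·(12-9))/(2·12³·200000) = 63/400000 rad
Load 2 — applied couple M₀=2 kN·m at a=8 m (b=L-a=4):
  θ_2 = (R_Ax²/2 - M_Ax - M₀(x-a))/EI  [x>a] with R_A=2/9, M_A=2/3 = ((2/9)·9²/2 - (2/3)·9 - 2·(9-8))/200000 = 1/200000 rad
Load 3 — point force P=6 kN at a=24/5 m (b=L-a=36/5):
  θ_3 = Pa²(L-x)(2bL-(3b+a)(L-x))/(2L³EI)  [x>a] = 6·(24/5)²·(12-9)·(2·(36/5)·12-(3·(36/5)+(24/5))·(12-9))/(2·12³·200000) = 351/6250000 rad
Load 4 — triangular load w₀=7 kN/m (0→w₀ over full span):
  θ_4 = -w₀(2x(L-x)(L-2x)(x+2L)+x²(L-x)²)/(120LEI) = -7·(2·9·(12-9)·(12-2·9)·(9+2·12)+9²·(12-9)²)/(120·12·200000) = 7749/32000000 rad
Superposition: θ = Σ θ_i = 368653/800000000 rad ≈ 0.000461 rad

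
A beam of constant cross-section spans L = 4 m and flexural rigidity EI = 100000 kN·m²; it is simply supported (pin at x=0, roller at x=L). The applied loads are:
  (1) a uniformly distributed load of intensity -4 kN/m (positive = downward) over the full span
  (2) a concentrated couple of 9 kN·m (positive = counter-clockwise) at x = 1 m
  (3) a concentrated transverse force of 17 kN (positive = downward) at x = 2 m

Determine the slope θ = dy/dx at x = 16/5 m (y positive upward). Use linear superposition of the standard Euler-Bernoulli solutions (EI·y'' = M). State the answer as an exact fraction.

θ(16/5) = 1677/100000000 rad

Load 1 — uniform load w=-4 kN/m over full span:
  θ_1 = -w(L³-6Lx²+4x³)/(24EI) = -(-4)·(4³-6·4·(16/5)²+4·(16/5)³)/(24·100000) = -33/390625 rad
Load 2 — applied couple M₀=9 kN·m at a=1 m (b=L-a=3):
  θ_2 = (M₀x²/(2L)-M₀(x-a)+C₁)/EI  [x>a] with C₁=M₀(3b²-L²)/(6L)=33/8 = (9·(16/5)²/(2·4)-9·((16/5)-1)+(33/8))/100000 = -831/20000000 rad
Load 3 — point force P=17 kN at a=2 m (b=L-a=2):
  θ_3 = -Pa(2L²-6Lx+3x²+a²)/(6LEI)  [x>a] = -17·2·(2·4²-6·4·(16/5)+3·(16/5)²+2²)/(6·4·100000) = 357/2500000 rad
Superposition: θ = Σ θ_i = 1677/100000000 rad ≈ 0.000017 rad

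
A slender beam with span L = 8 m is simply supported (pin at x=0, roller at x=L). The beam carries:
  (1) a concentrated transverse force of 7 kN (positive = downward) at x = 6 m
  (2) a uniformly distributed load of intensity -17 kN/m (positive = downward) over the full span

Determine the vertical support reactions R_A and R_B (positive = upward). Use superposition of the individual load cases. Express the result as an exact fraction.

R_A = -265/4 kN, R_B = -251/4 kN

Load 1 — point force P=7 kN at a=6 m (b=L-a=2):
  R_A = Pb/L = 7·2/8 = 7/4 kN
  R_B = Pa/L = 7·6/8 = 21/4 kN
Load 2 — uniform load w=-17 kN/m over full span:
  R_A = wL/2 = (-17)·8/2 = -68 kN
  R_B = wL/2 = (-17)·8/2 = -68 kN
Superposition: R_A = -265/4 kN, R_B = -251/4 kN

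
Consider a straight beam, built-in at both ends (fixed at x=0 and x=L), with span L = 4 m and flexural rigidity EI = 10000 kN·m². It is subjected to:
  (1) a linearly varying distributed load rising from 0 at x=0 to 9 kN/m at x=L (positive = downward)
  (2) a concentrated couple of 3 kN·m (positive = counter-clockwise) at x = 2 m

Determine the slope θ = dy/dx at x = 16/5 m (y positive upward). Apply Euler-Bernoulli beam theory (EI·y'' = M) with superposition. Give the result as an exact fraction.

θ(16/5) = 693/3125000 rad

Load 1 — triangular load w₀=9 kN/m (0→w₀ over full span):
  θ_1 = -w₀(2x(L-x)(L-2x)(x+2L)+x²(L-x)²)/(120LEI) = -9·(2·(16/5)·(4-(16/5))·(4-2·(16/5))·((16/5)+2·4)+(16/5)²·(4-(16/5))²)/(120·4·10000) = 96/390625 rad
Load 2 — applied couple M₀=3 kN·m at a=2 m (b=L-a=2):
  θ_2 = (R_Ax²/2 - M_Ax - M₀(x-a))/EI  [x>a] with R_A=9/8, M_A=3/4 = ((9/8)·(16/5)²/2 - (3/4)·(16/5) - 3·((16/5)-2))/10000 = -3/125000 rad
Superposition: θ = Σ θ_i = 693/3125000 rad ≈ 0.000222 rad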